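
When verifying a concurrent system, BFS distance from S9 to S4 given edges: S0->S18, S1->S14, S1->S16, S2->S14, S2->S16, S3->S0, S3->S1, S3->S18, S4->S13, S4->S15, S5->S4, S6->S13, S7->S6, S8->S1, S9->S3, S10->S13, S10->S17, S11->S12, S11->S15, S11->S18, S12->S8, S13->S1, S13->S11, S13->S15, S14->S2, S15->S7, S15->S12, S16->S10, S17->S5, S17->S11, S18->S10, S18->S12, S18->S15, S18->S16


BFS layer-by-layer from S9:
  dist 0: {S9}
  dist 1: {S3}
  dist 2: {S0, S1, S18}
  dist 3: {S10, S12, S14, S15, S16}
  dist 4: {S2, S7, S8, S13, S17}
  dist 5: {S5, S6, S11}
  dist 6: {S4}
  -> S4 reached at distance 6
Shortest path length = 6

6


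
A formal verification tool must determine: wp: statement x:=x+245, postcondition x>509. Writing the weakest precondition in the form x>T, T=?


Formula: wp(x:=E, P) = P[E/x] (substitute E for x in postcondition)
Step 1: Postcondition: x>509
Step 2: Substitute x+245 for x: x+245>509
Step 3: Solve for x: x > 509-245 = 264

264


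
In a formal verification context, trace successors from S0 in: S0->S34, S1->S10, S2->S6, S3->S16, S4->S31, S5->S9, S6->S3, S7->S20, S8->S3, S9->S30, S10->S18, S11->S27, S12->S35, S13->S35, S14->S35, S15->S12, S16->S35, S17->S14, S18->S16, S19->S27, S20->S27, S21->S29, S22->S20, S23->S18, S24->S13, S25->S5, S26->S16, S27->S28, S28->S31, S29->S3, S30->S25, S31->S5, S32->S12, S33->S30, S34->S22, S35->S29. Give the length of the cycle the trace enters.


Trace from S0 until a state repeats:
  S0 -> S34 -> S22 -> S20 -> S27 -> S28 -> S31 -> S5 -> S9 -> S30 -> S25 -> S5
S5 first seen at step 7, revisited at step 11.
Cycle length = 11 - 7 = 4

4


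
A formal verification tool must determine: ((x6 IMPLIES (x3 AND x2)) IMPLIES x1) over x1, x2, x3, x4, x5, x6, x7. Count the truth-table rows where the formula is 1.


Formula: ((x6 IMPLIES (x3 AND x2)) IMPLIES x1) over 7 vars (128 rows)
Evaluate each row (x1, x2, x3, x4, x5, x6, x7 as bits, MSB first):
  row 0 [0000000]: ((0 IMPLIES (0 AND 0)) IMPLIES 0) -> 0
  row 1 [0000001]: ((0 IMPLIES (0 AND 0)) IMPLIES 0) -> 0
  row 2 [0000010]: ((1 IMPLIES (0 AND 0)) IMPLIES 0) -> 1
  row 3 [0000011]: ((1 IMPLIES (0 AND 0)) IMPLIES 0) -> 1
  row 4 [0000100]: ((0 IMPLIES (0 AND 0)) IMPLIES 0) -> 0
  (every remaining row is evaluated the same way; all 128 results are listed next)
Full result column, 8 rows per line (x1,x2,x3,x4 fixed per line; x5,x6,x7 runs 000..111 left to right):
  rows 0-7 [x1,x2,x3,x4=0000]: 00110011  (ones: 4)
  rows 8-15 [x1,x2,x3,x4=0001]: 00110011  (ones: 4)
  rows 16-23 [x1,x2,x3,x4=0010]: 00110011  (ones: 4)
  rows 24-31 [x1,x2,x3,x4=0011]: 00110011  (ones: 4)
  rows 32-39 [x1,x2,x3,x4=0100]: 00110011  (ones: 4)
  rows 40-47 [x1,x2,x3,x4=0101]: 00110011  (ones: 4)
  rows 48-55 [x1,x2,x3,x4=0110]: 00000000  (ones: 0)
  rows 56-63 [x1,x2,x3,x4=0111]: 00000000  (ones: 0)
  rows 64-71 [x1,x2,x3,x4=1000]: 11111111  (ones: 8)
  rows 72-79 [x1,x2,x3,x4=1001]: 11111111  (ones: 8)
  rows 80-87 [x1,x2,x3,x4=1010]: 11111111  (ones: 8)
  rows 88-95 [x1,x2,x3,x4=1011]: 11111111  (ones: 8)
  rows 96-103 [x1,x2,x3,x4=1100]: 11111111  (ones: 8)
  rows 104-111 [x1,x2,x3,x4=1101]: 11111111  (ones: 8)
  rows 112-119 [x1,x2,x3,x4=1110]: 11111111  (ones: 8)
  rows 120-127 [x1,x2,x3,x4=1111]: 11111111  (ones: 8)
Count of 1-rows = 4+4+4+4+4+4+0+0+8+8+8+8+8+8+8+8 = 88

88


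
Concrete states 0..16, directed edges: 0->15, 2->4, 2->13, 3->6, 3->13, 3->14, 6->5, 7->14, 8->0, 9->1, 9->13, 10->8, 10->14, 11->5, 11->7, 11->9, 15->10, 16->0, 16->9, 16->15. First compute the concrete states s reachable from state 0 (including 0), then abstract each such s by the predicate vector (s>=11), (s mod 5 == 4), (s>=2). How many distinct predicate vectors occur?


BFS from 0:
Concrete reachable: {0, 8, 10, 14, 15}
Abstract via predicates (s>=11), (s mod 5 == 4), (s>=2):
  (0,0,0) <- {0}
  (0,0,1) <- {8, 10}
  (1,0,1) <- {15}
  (1,1,1) <- {14}
Distinct abstract states = 4

4


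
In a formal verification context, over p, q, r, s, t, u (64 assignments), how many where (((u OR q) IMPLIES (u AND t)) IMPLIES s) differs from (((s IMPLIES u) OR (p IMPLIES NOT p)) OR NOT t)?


F1 = (((u OR q) IMPLIES (u AND t)) IMPLIES s)
F2 = (((s IMPLIES u) OR (p IMPLIES NOT p)) OR NOT t)
Evaluate both on each of 64 rows (bits = p,q,r,s,t,u):
  row 0 [000000]: F1=0 F2=1 (differ) -> 1
  row 1 [000001]: F1=1 F2=1 -> 0
  row 2 [000010]: F1=0 F2=1 (differ) -> 1
  row 3 [000011]: F1=0 F2=1 (differ) -> 1
  row 4 [000100]: F1=1 F2=1 -> 0
  (every remaining row is evaluated the same way; all 64 results are listed next)
Full result column, 8 rows per line (p,q,r fixed per line; s,t,u runs 000..111 left to right):
  rows 0-7 [p,q,r=000]: 10110000  (ones: 3)
  rows 8-15 [p,q,r=001]: 10110000  (ones: 3)
  rows 16-23 [p,q,r=010]: 00010000  (ones: 1)
  rows 24-31 [p,q,r=011]: 00010000  (ones: 1)
  rows 32-39 [p,q,r=100]: 10110010  (ones: 4)
  rows 40-47 [p,q,r=101]: 10110010  (ones: 4)
  rows 48-55 [p,q,r=110]: 00010010  (ones: 2)
  rows 56-63 [p,q,r=111]: 00010010  (ones: 2)
Disagreements = 3+3+1+1+4+4+2+2 = 20

20


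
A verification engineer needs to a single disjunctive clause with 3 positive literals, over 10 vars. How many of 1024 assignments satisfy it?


Step 1: Total=2^10=1024
Step 2: Unsat when all 3 false: 2^7=128
Step 3: Sat=1024-128=896

896


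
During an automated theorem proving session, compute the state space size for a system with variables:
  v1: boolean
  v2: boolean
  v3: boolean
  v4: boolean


State space = product of domain sizes of all variables.
Domain sizes:
  v1 (boolean): 2
  v2 (boolean): 2
  v3 (boolean): 2
  v4 (boolean): 2
Product = 2 * 2 * 2 * 2 = 16

16


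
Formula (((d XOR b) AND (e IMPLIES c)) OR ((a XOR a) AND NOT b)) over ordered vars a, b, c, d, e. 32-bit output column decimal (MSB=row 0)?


Formula: (((d XOR b) AND (e IMPLIES c)) OR ((a XOR a) AND NOT b)) over a, b, c, d, e (32 rows)
Evaluate each row (bits = a,b,c,d,e, MSB first):
  row 0 [00000]: (((0 XOR 0) AND (0 IMPLIES 0)) OR ((0 XOR 0) AND NOT 0)) -> 0
  row 1 [00001]: (((0 XOR 0) AND (1 IMPLIES 0)) OR ((0 XOR 0) AND NOT 0)) -> 0
  row 2 [00010]: (((1 XOR 0) AND (0 IMPLIES 0)) OR ((0 XOR 0) AND NOT 0)) -> 1
  row 3 [00011]: (((1 XOR 0) AND (1 IMPLIES 0)) OR ((0 XOR 0) AND NOT 0)) -> 0
  row 4 [00100]: (((0 XOR 0) AND (0 IMPLIES 1)) OR ((0 XOR 0) AND NOT 0)) -> 0
  row 5 [00101]: (((0 XOR 0) AND (1 IMPLIES 1)) OR ((0 XOR 0) AND NOT 0)) -> 0
  row 6 [00110]: (((1 XOR 0) AND (0 IMPLIES 1)) OR ((0 XOR 0) AND NOT 0)) -> 1
  row 7 [00111]: (((1 XOR 0) AND (1 IMPLIES 1)) OR ((0 XOR 0) AND NOT 0)) -> 1
  row 8 [01000]: (((0 XOR 1) AND (0 IMPLIES 0)) OR ((0 XOR 0) AND NOT 1)) -> 1
  row 9 [01001]: (((0 XOR 1) AND (1 IMPLIES 0)) OR ((0 XOR 0) AND NOT 1)) -> 0
  row 10 [01010]: (((1 XOR 1) AND (0 IMPLIES 0)) OR ((0 XOR 0) AND NOT 1)) -> 0
  row 11 [01011]: (((1 XOR 1) AND (1 IMPLIES 0)) OR ((0 XOR 0) AND NOT 1)) -> 0
  row 12 [01100]: (((0 XOR 1) AND (0 IMPLIES 1)) OR ((0 XOR 0) AND NOT 1)) -> 1
  row 13 [01101]: (((0 XOR 1) AND (1 IMPLIES 1)) OR ((0 XOR 0) AND NOT 1)) -> 1
  row 14 [01110]: (((1 XOR 1) AND (0 IMPLIES 1)) OR ((0 XOR 0) AND NOT 1)) -> 0
  row 15 [01111]: (((1 XOR 1) AND (1 IMPLIES 1)) OR ((0 XOR 0) AND NOT 1)) -> 0
  row 16 [10000]: (((0 XOR 0) AND (0 IMPLIES 0)) OR ((1 XOR 1) AND NOT 0)) -> 0
  row 17 [10001]: (((0 XOR 0) AND (1 IMPLIES 0)) OR ((1 XOR 1) AND NOT 0)) -> 0
  row 18 [10010]: (((1 XOR 0) AND (0 IMPLIES 0)) OR ((1 XOR 1) AND NOT 0)) -> 1
  row 19 [10011]: (((1 XOR 0) AND (1 IMPLIES 0)) OR ((1 XOR 1) AND NOT 0)) -> 0
  row 20 [10100]: (((0 XOR 0) AND (0 IMPLIES 1)) OR ((1 XOR 1) AND NOT 0)) -> 0
  row 21 [10101]: (((0 XOR 0) AND (1 IMPLIES 1)) OR ((1 XOR 1) AND NOT 0)) -> 0
  row 22 [10110]: (((1 XOR 0) AND (0 IMPLIES 1)) OR ((1 XOR 1) AND NOT 0)) -> 1
  row 23 [10111]: (((1 XOR 0) AND (1 IMPLIES 1)) OR ((1 XOR 1) AND NOT 0)) -> 1
  row 24 [11000]: (((0 XOR 1) AND (0 IMPLIES 0)) OR ((1 XOR 1) AND NOT 1)) -> 1
  row 25 [11001]: (((0 XOR 1) AND (1 IMPLIES 0)) OR ((1 XOR 1) AND NOT 1)) -> 0
  row 26 [11010]: (((1 XOR 1) AND (0 IMPLIES 0)) OR ((1 XOR 1) AND NOT 1)) -> 0
  row 27 [11011]: (((1 XOR 1) AND (1 IMPLIES 0)) OR ((1 XOR 1) AND NOT 1)) -> 0
  row 28 [11100]: (((0 XOR 1) AND (0 IMPLIES 1)) OR ((1 XOR 1) AND NOT 1)) -> 1
  row 29 [11101]: (((0 XOR 1) AND (1 IMPLIES 1)) OR ((1 XOR 1) AND NOT 1)) -> 1
  row 30 [11110]: (((1 XOR 1) AND (0 IMPLIES 1)) OR ((1 XOR 1) AND NOT 1)) -> 0
  row 31 [11111]: (((1 XOR 1) AND (1 IMPLIES 1)) OR ((1 XOR 1) AND NOT 1)) -> 0
Full result column, 4 rows per line (a,b,c fixed per line; d,e runs 00..11 left to right):
  rows 0-3 [a,b,c=000]: 0010  = hex 2
  rows 4-7 [a,b,c=001]: 0011  = hex 3
  rows 8-11 [a,b,c=010]: 1000  = hex 8
  rows 12-15 [a,b,c=011]: 1100  = hex C
  rows 16-19 [a,b,c=100]: 0010  = hex 2
  rows 20-23 [a,b,c=101]: 0011  = hex 3
  rows 24-27 [a,b,c=110]: 1000  = hex 8
  rows 28-31 [a,b,c=111]: 1100  = hex C
Output column (row 0 .. row 31) = 00100011100011000010001110001100
Output column grouped in 4s = 0010 0011 1000 1100 0010 0011 1000 1100 = 0x238C238C
Convert to decimal digit by digit (value = value*16 + digit):
  2 -> 2
  2*16 + 3 = 35
  35*16 + 8 = 568
  568*16 + 12 (C) = 9100
  9100*16 + 2 = 145602
  145602*16 + 3 = 2329635
  2329635*16 + 8 = 37274168
  37274168*16 + 12 (C) = 596386700
Decimal = 596386700

596386700


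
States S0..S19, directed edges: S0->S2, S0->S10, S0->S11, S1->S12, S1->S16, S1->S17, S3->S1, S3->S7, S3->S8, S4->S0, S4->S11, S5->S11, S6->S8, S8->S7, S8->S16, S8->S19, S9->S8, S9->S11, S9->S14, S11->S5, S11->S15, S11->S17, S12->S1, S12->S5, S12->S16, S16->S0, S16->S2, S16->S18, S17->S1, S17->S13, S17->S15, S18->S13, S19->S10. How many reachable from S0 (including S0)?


BFS from S0:
  layer 0: {S0}
  layer 1: {S2, S10, S11}
  layer 2: {S5, S15, S17}
  layer 3: {S1, S13}
  layer 4: {S12, S16}
  layer 5: {S18}
Reachable set: {S0, S1, S2, S5, S10, S11, S12, S13, S15, S16, S17, S18}
Count = 12

12


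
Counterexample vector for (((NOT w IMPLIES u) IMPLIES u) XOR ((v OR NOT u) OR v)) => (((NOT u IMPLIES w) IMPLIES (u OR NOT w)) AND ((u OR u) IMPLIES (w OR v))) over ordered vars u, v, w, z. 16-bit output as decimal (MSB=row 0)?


F1 = (((NOT w IMPLIES u) IMPLIES u) XOR ((v OR NOT u) OR v))
F2 = (((NOT u IMPLIES w) IMPLIES (u OR NOT w)) AND ((u OR u) IMPLIES (w OR v)))
Counterexample to F1=>F2 is where F1=1 and F2=0.
Evaluate each row (bits = u,v,w,z, MSB first):
  row 0 [0000]: F1=0 F2=1 -> F1&~F2 -> 0
  row 1 [0001]: F1=0 F2=1 -> F1&~F2 -> 0
  row 2 [0010]: F1=1 F2=0 -> F1&~F2 -> 1
  row 3 [0011]: F1=1 F2=0 -> F1&~F2 -> 1
  row 4 [0100]: F1=0 F2=1 -> F1&~F2 -> 0
  row 5 [0101]: F1=0 F2=1 -> F1&~F2 -> 0
  row 6 [0110]: F1=1 F2=0 -> F1&~F2 -> 1
  row 7 [0111]: F1=1 F2=0 -> F1&~F2 -> 1
  row 8 [1000]: F1=1 F2=0 -> F1&~F2 -> 1
  row 9 [1001]: F1=1 F2=0 -> F1&~F2 -> 1
  row 10 [1010]: F1=1 F2=1 -> F1&~F2 -> 0
  row 11 [1011]: F1=1 F2=1 -> F1&~F2 -> 0
  row 12 [1100]: F1=0 F2=1 -> F1&~F2 -> 0
  row 13 [1101]: F1=0 F2=1 -> F1&~F2 -> 0
  row 14 [1110]: F1=0 F2=1 -> F1&~F2 -> 0
  row 15 [1111]: F1=0 F2=1 -> F1&~F2 -> 0
Full result column, 4 rows per line (u,v fixed per line; w,z runs 00..11 left to right):
  rows 0-3 [u,v=00]: 0011  = hex 3
  rows 4-7 [u,v=01]: 0011  = hex 3
  rows 8-11 [u,v=10]: 1100  = hex C
  rows 12-15 [u,v=11]: 0000  = hex 0
Counterexample vector (row 0 .. row 15) = 0011001111000000
Output column grouped in 4s = 0011 0011 1100 0000 = 0x33C0
Convert to decimal digit by digit (value = value*16 + digit):
  3 -> 3
  3*16 + 3 = 51
  51*16 + 12 (C) = 828
  828*16 + 0 = 13248
Decimal = 13248

13248


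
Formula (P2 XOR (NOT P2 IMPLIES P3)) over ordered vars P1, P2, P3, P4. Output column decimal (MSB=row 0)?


Formula: (P2 XOR (NOT P2 IMPLIES P3)) over P1, P2, P3, P4 (16 rows)
Evaluate each row (bits = P1,P2,P3,P4, MSB first):
  row 0 [0000]: (0 XOR (NOT 0 IMPLIES 0)) -> 0
  row 1 [0001]: (0 XOR (NOT 0 IMPLIES 0)) -> 0
  row 2 [0010]: (0 XOR (NOT 0 IMPLIES 1)) -> 1
  row 3 [0011]: (0 XOR (NOT 0 IMPLIES 1)) -> 1
  row 4 [0100]: (1 XOR (NOT 1 IMPLIES 0)) -> 0
  row 5 [0101]: (1 XOR (NOT 1 IMPLIES 0)) -> 0
  row 6 [0110]: (1 XOR (NOT 1 IMPLIES 1)) -> 0
  row 7 [0111]: (1 XOR (NOT 1 IMPLIES 1)) -> 0
  row 8 [1000]: (0 XOR (NOT 0 IMPLIES 0)) -> 0
  row 9 [1001]: (0 XOR (NOT 0 IMPLIES 0)) -> 0
  row 10 [1010]: (0 XOR (NOT 0 IMPLIES 1)) -> 1
  row 11 [1011]: (0 XOR (NOT 0 IMPLIES 1)) -> 1
  row 12 [1100]: (1 XOR (NOT 1 IMPLIES 0)) -> 0
  row 13 [1101]: (1 XOR (NOT 1 IMPLIES 0)) -> 0
  row 14 [1110]: (1 XOR (NOT 1 IMPLIES 1)) -> 0
  row 15 [1111]: (1 XOR (NOT 1 IMPLIES 1)) -> 0
Full result column, 4 rows per line (P1,P2 fixed per line; P3,P4 runs 00..11 left to right):
  rows 0-3 [P1,P2=00]: 0011  = hex 3
  rows 4-7 [P1,P2=01]: 0000  = hex 0
  rows 8-11 [P1,P2=10]: 0011  = hex 3
  rows 12-15 [P1,P2=11]: 0000  = hex 0
Output column (row 0 .. row 15) = 0011000000110000
Output column grouped in 4s = 0011 0000 0011 0000 = 0x3030
Convert to decimal digit by digit (value = value*16 + digit):
  3 -> 3
  3*16 + 0 = 48
  48*16 + 3 = 771
  771*16 + 0 = 12336
Decimal = 12336

12336


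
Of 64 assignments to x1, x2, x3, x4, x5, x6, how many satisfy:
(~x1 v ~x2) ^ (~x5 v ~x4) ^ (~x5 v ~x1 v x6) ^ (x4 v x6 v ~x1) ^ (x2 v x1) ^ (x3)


CNF with 6 clauses over 6 vars (64 assignments).
An assignment satisfies CNF iff every clause has >=1 true literal.
Check each row (bits = x1,x2,x3,x4,x5,x6; clause T/F shown):
  row 0 [000000]: clauses=TTTTFF -> 0
  row 1 [000001]: clauses=TTTTFF -> 0
  row 2 [000010]: clauses=TTTTFF -> 0
  row 3 [000011]: clauses=TTTTFF -> 0
  row 4 [000100]: clauses=TTTTFF -> 0
  (every remaining row is evaluated the same way; all 64 results are listed next)
Full result column, 8 rows per line (x1,x2,x3 fixed per line; x4,x5,x6 runs 000..111 left to right):
  rows 0-7 [x1,x2,x3=000]: 00000000  (ones: 0)
  rows 8-15 [x1,x2,x3=001]: 00000000  (ones: 0)
  rows 16-23 [x1,x2,x3=010]: 00000000  (ones: 0)
  rows 24-31 [x1,x2,x3=011]: 11111100  (ones: 6)
  rows 32-39 [x1,x2,x3=100]: 00000000  (ones: 0)
  rows 40-47 [x1,x2,x3=101]: 01011100  (ones: 4)
  rows 48-55 [x1,x2,x3=110]: 00000000  (ones: 0)
  rows 56-63 [x1,x2,x3=111]: 00000000  (ones: 0)
Satisfying assignments = 0+0+0+6+0+4+0+0 = 10

10


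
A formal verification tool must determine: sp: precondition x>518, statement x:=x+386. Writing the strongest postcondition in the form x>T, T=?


Formula: sp(P, x:=E) = exists old_x. (x = E[old_x/x]) AND P[old_x/x] (old_x is the value of x before the assignment; eliminate old_x by solving x = E[old_x/x] for old_x)
Step 1: Precondition P: x>518, i.e. old_x > 518
Step 2: Assignment gives x = old_x + 386, so old_x = x - 386
Step 3: Substitute into P: x - 386 > 518
Step 4: Simplify: x > 518+386 = 904

904


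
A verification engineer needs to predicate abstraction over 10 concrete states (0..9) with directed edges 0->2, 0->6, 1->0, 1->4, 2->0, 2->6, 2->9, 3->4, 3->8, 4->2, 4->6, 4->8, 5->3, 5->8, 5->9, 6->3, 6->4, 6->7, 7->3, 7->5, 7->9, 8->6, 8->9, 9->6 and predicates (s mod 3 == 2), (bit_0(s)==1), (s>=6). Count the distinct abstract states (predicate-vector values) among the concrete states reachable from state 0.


BFS from 0:
Concrete reachable: {0, 2, 3, 4, 5, 6, 7, 8, 9}
Abstract via predicates (s mod 3 == 2), (bit_0(s)==1), (s>=6):
  (0,0,0) <- {0, 4}
  (0,0,1) <- {6}
  (0,1,0) <- {3}
  (0,1,1) <- {7, 9}
  (1,0,0) <- {2}
  (1,0,1) <- {8}
  (1,1,0) <- {5}
Distinct abstract states = 7

7


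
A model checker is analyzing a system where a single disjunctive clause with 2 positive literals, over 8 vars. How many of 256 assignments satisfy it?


Step 1: Total=2^8=256
Step 2: Unsat when all 2 false: 2^6=64
Step 3: Sat=256-64=192

192


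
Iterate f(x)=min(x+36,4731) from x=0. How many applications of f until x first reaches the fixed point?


Step 1: x=0, cap=4731, increment=36
Step 2: x grows by 36 each step until capped at 4731; fixed point is x=4731
Step 3: iterations = ceil(4731/36) = 132

132


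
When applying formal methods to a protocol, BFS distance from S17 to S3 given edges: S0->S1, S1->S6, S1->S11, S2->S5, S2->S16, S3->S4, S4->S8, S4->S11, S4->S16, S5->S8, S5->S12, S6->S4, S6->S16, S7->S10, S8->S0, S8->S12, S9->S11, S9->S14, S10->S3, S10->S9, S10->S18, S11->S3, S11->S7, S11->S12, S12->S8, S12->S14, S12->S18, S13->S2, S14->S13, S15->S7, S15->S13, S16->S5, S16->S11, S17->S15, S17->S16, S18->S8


BFS layer-by-layer from S17:
  dist 0: {S17}
  dist 1: {S15, S16}
  dist 2: {S5, S7, S11, S13}
  dist 3: {S2, S3, S8, S10, S12}
  -> S3 reached at distance 3
Shortest path length = 3

3


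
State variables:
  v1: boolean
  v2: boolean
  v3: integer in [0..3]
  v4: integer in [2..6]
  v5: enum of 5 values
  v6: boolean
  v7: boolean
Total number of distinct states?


State space = product of domain sizes of all variables.
Domain sizes:
  v1 (boolean): 2
  v2 (boolean): 2
  v3 (integer in [0..3]): 4
  v4 (integer in [2..6]): 5
  v5 (enum of 5 values): 5
  v6 (boolean): 2
  v7 (boolean): 2
Product = 2 * 2 * 4 * 5 * 5 * 2 * 2 = 1600

1600


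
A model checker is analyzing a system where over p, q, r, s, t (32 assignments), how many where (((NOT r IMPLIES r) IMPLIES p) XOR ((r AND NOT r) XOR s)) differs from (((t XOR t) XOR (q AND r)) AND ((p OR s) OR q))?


F1 = (((NOT r IMPLIES r) IMPLIES p) XOR ((r AND NOT r) XOR s))
F2 = (((t XOR t) XOR (q AND r)) AND ((p OR s) OR q))
Evaluate both on each of 32 rows (bits = p,q,r,s,t):
  row 0 [00000]: F1=1 F2=0 (differ) -> 1
  row 1 [00001]: F1=1 F2=0 (differ) -> 1
  row 2 [00010]: F1=0 F2=0 -> 0
  row 3 [00011]: F1=0 F2=0 -> 0
  row 4 [00100]: F1=0 F2=0 -> 0
  row 5 [00101]: F1=0 F2=0 -> 0
  row 6 [00110]: F1=1 F2=0 (differ) -> 1
  row 7 [00111]: F1=1 F2=0 (differ) -> 1
  row 8 [01000]: F1=1 F2=0 (differ) -> 1
  row 9 [01001]: F1=1 F2=0 (differ) -> 1
  row 10 [01010]: F1=0 F2=0 -> 0
  row 11 [01011]: F1=0 F2=0 -> 0
  row 12 [01100]: F1=0 F2=1 (differ) -> 1
  row 13 [01101]: F1=0 F2=1 (differ) -> 1
  row 14 [01110]: F1=1 F2=1 -> 0
  row 15 [01111]: F1=1 F2=1 -> 0
  row 16 [10000]: F1=1 F2=0 (differ) -> 1
  row 17 [10001]: F1=1 F2=0 (differ) -> 1
  row 18 [10010]: F1=0 F2=0 -> 0
  row 19 [10011]: F1=0 F2=0 -> 0
  row 20 [10100]: F1=1 F2=0 (differ) -> 1
  row 21 [10101]: F1=1 F2=0 (differ) -> 1
  row 22 [10110]: F1=0 F2=0 -> 0
  row 23 [10111]: F1=0 F2=0 -> 0
  row 24 [11000]: F1=1 F2=0 (differ) -> 1
  row 25 [11001]: F1=1 F2=0 (differ) -> 1
  row 26 [11010]: F1=0 F2=0 -> 0
  row 27 [11011]: F1=0 F2=0 -> 0
  row 28 [11100]: F1=1 F2=1 -> 0
  row 29 [11101]: F1=1 F2=1 -> 0
  row 30 [11110]: F1=0 F2=1 (differ) -> 1
  row 31 [11111]: F1=0 F2=1 (differ) -> 1
Full result column, 8 rows per line (p,q fixed per line; r,s,t runs 000..111 left to right):
  rows 0-7 [p,q=00]: 11000011  (ones: 4)
  rows 8-15 [p,q=01]: 11001100  (ones: 4)
  rows 16-23 [p,q=10]: 11001100  (ones: 4)
  rows 24-31 [p,q=11]: 11000011  (ones: 4)
Disagreements = 4+4+4+4 = 16

16


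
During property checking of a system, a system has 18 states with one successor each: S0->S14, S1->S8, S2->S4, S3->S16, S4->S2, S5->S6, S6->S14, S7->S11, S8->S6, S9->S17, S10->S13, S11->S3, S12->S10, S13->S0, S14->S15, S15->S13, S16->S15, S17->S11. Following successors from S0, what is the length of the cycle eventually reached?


Trace from S0 until a state repeats:
  S0 -> S14 -> S15 -> S13 -> S0
S0 first seen at step 0, revisited at step 4.
Cycle length = 4 - 0 = 4

4


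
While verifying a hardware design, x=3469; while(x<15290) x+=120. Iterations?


Step 1: x goes from 3469 toward 15290 by 120; the body runs while x<15290, so iterations = ceil((bound-start)/step)
Step 2: Distance=11821
Step 3: ceil(11821/120)=99

99


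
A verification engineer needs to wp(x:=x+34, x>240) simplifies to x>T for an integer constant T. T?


Formula: wp(x:=E, P) = P[E/x] (substitute E for x in postcondition)
Step 1: Postcondition: x>240
Step 2: Substitute x+34 for x: x+34>240
Step 3: Solve for x: x > 240-34 = 206

206


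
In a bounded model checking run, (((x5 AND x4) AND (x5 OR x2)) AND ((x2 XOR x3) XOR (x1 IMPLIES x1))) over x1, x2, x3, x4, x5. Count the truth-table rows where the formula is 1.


Formula: (((x5 AND x4) AND (x5 OR x2)) AND ((x2 XOR x3) XOR (x1 IMPLIES x1))) over 5 vars (32 rows)
Evaluate each row (x1, x2, x3, x4, x5 as bits, MSB first):
  row 0 [00000]: (((0 AND 0) AND (0 OR 0)) AND ((0 XOR 0) XOR (0 IMPLIES 0))) -> 0
  row 1 [00001]: (((1 AND 0) AND (1 OR 0)) AND ((0 XOR 0) XOR (0 IMPLIES 0))) -> 0
  row 2 [00010]: (((0 AND 1) AND (0 OR 0)) AND ((0 XOR 0) XOR (0 IMPLIES 0))) -> 0
  row 3 [00011]: (((1 AND 1) AND (1 OR 0)) AND ((0 XOR 0) XOR (0 IMPLIES 0))) -> 1
  row 4 [00100]: (((0 AND 0) AND (0 OR 0)) AND ((0 XOR 1) XOR (0 IMPLIES 0))) -> 0
  row 5 [00101]: (((1 AND 0) AND (1 OR 0)) AND ((0 XOR 1) XOR (0 IMPLIES 0))) -> 0
  row 6 [00110]: (((0 AND 1) AND (0 OR 0)) AND ((0 XOR 1) XOR (0 IMPLIES 0))) -> 0
  row 7 [00111]: (((1 AND 1) AND (1 OR 0)) AND ((0 XOR 1) XOR (0 IMPLIES 0))) -> 0
  row 8 [01000]: (((0 AND 0) AND (0 OR 1)) AND ((1 XOR 0) XOR (0 IMPLIES 0))) -> 0
  row 9 [01001]: (((1 AND 0) AND (1 OR 1)) AND ((1 XOR 0) XOR (0 IMPLIES 0))) -> 0
  row 10 [01010]: (((0 AND 1) AND (0 OR 1)) AND ((1 XOR 0) XOR (0 IMPLIES 0))) -> 0
  row 11 [01011]: (((1 AND 1) AND (1 OR 1)) AND ((1 XOR 0) XOR (0 IMPLIES 0))) -> 0
  row 12 [01100]: (((0 AND 0) AND (0 OR 1)) AND ((1 XOR 1) XOR (0 IMPLIES 0))) -> 0
  row 13 [01101]: (((1 AND 0) AND (1 OR 1)) AND ((1 XOR 1) XOR (0 IMPLIES 0))) -> 0
  row 14 [01110]: (((0 AND 1) AND (0 OR 1)) AND ((1 XOR 1) XOR (0 IMPLIES 0))) -> 0
  row 15 [01111]: (((1 AND 1) AND (1 OR 1)) AND ((1 XOR 1) XOR (0 IMPLIES 0))) -> 1
  row 16 [10000]: (((0 AND 0) AND (0 OR 0)) AND ((0 XOR 0) XOR (1 IMPLIES 1))) -> 0
  row 17 [10001]: (((1 AND 0) AND (1 OR 0)) AND ((0 XOR 0) XOR (1 IMPLIES 1))) -> 0
  row 18 [10010]: (((0 AND 1) AND (0 OR 0)) AND ((0 XOR 0) XOR (1 IMPLIES 1))) -> 0
  row 19 [10011]: (((1 AND 1) AND (1 OR 0)) AND ((0 XOR 0) XOR (1 IMPLIES 1))) -> 1
  row 20 [10100]: (((0 AND 0) AND (0 OR 0)) AND ((0 XOR 1) XOR (1 IMPLIES 1))) -> 0
  row 21 [10101]: (((1 AND 0) AND (1 OR 0)) AND ((0 XOR 1) XOR (1 IMPLIES 1))) -> 0
  row 22 [10110]: (((0 AND 1) AND (0 OR 0)) AND ((0 XOR 1) XOR (1 IMPLIES 1))) -> 0
  row 23 [10111]: (((1 AND 1) AND (1 OR 0)) AND ((0 XOR 1) XOR (1 IMPLIES 1))) -> 0
  row 24 [11000]: (((0 AND 0) AND (0 OR 1)) AND ((1 XOR 0) XOR (1 IMPLIES 1))) -> 0
  row 25 [11001]: (((1 AND 0) AND (1 OR 1)) AND ((1 XOR 0) XOR (1 IMPLIES 1))) -> 0
  row 26 [11010]: (((0 AND 1) AND (0 OR 1)) AND ((1 XOR 0) XOR (1 IMPLIES 1))) -> 0
  row 27 [11011]: (((1 AND 1) AND (1 OR 1)) AND ((1 XOR 0) XOR (1 IMPLIES 1))) -> 0
  row 28 [11100]: (((0 AND 0) AND (0 OR 1)) AND ((1 XOR 1) XOR (1 IMPLIES 1))) -> 0
  row 29 [11101]: (((1 AND 0) AND (1 OR 1)) AND ((1 XOR 1) XOR (1 IMPLIES 1))) -> 0
  row 30 [11110]: (((0 AND 1) AND (0 OR 1)) AND ((1 XOR 1) XOR (1 IMPLIES 1))) -> 0
  row 31 [11111]: (((1 AND 1) AND (1 OR 1)) AND ((1 XOR 1) XOR (1 IMPLIES 1))) -> 1
Full result column, 8 rows per line (x1,x2 fixed per line; x3,x4,x5 runs 000..111 left to right):
  rows 0-7 [x1,x2=00]: 00010000  (ones: 1)
  rows 8-15 [x1,x2=01]: 00000001  (ones: 1)
  rows 16-23 [x1,x2=10]: 00010000  (ones: 1)
  rows 24-31 [x1,x2=11]: 00000001  (ones: 1)
Count of 1-rows = 1+1+1+1 = 4

4


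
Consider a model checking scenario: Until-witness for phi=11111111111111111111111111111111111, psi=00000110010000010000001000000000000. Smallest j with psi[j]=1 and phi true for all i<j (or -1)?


(phi U psi) at 0: need smallest j with psi[j]=1 and phi[i]=1 for all i in [0,j).
Scan from step 0:
  step 0: phi=1, psi=0 -> continue
  step 1: phi=1, psi=0 -> continue
  step 2: phi=1, psi=0 -> continue
  step 3: phi=1, psi=0 -> continue
  step 5: psi=1 and phi held for [0,5) -> witness found
Witness step = 5

5


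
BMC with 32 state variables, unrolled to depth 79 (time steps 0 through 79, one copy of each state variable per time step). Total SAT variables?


BMC unrolls to depth k, creating one copy of each state var for steps 0..k.
Step count = 79 + 1 = 80 (steps 0 through 79)
Vars per step = 32
Total = 32 * 80 = 2560

2560


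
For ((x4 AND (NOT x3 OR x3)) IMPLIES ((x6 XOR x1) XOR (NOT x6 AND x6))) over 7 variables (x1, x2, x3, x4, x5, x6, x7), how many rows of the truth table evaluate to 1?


Formula: ((x4 AND (NOT x3 OR x3)) IMPLIES ((x6 XOR x1) XOR (NOT x6 AND x6))) over 7 vars (128 rows)
Evaluate each row (x1, x2, x3, x4, x5, x6, x7 as bits, MSB first):
  row 0 [0000000]: ((0 AND (NOT 0 OR 0)) IMPLIES ((0 XOR 0) XOR (NOT 0 AND 0))) -> 1
  row 1 [0000001]: ((0 AND (NOT 0 OR 0)) IMPLIES ((0 XOR 0) XOR (NOT 0 AND 0))) -> 1
  row 2 [0000010]: ((0 AND (NOT 0 OR 0)) IMPLIES ((1 XOR 0) XOR (NOT 1 AND 1))) -> 1
  row 3 [0000011]: ((0 AND (NOT 0 OR 0)) IMPLIES ((1 XOR 0) XOR (NOT 1 AND 1))) -> 1
  row 4 [0000100]: ((0 AND (NOT 0 OR 0)) IMPLIES ((0 XOR 0) XOR (NOT 0 AND 0))) -> 1
  (every remaining row is evaluated the same way; all 128 results are listed next)
Full result column, 8 rows per line (x1,x2,x3,x4 fixed per line; x5,x6,x7 runs 000..111 left to right):
  rows 0-7 [x1,x2,x3,x4=0000]: 11111111  (ones: 8)
  rows 8-15 [x1,x2,x3,x4=0001]: 00110011  (ones: 4)
  rows 16-23 [x1,x2,x3,x4=0010]: 11111111  (ones: 8)
  rows 24-31 [x1,x2,x3,x4=0011]: 00110011  (ones: 4)
  rows 32-39 [x1,x2,x3,x4=0100]: 11111111  (ones: 8)
  rows 40-47 [x1,x2,x3,x4=0101]: 00110011  (ones: 4)
  rows 48-55 [x1,x2,x3,x4=0110]: 11111111  (ones: 8)
  rows 56-63 [x1,x2,x3,x4=0111]: 00110011  (ones: 4)
  rows 64-71 [x1,x2,x3,x4=1000]: 11111111  (ones: 8)
  rows 72-79 [x1,x2,x3,x4=1001]: 11001100  (ones: 4)
  rows 80-87 [x1,x2,x3,x4=1010]: 11111111  (ones: 8)
  rows 88-95 [x1,x2,x3,x4=1011]: 11001100  (ones: 4)
  rows 96-103 [x1,x2,x3,x4=1100]: 11111111  (ones: 8)
  rows 104-111 [x1,x2,x3,x4=1101]: 11001100  (ones: 4)
  rows 112-119 [x1,x2,x3,x4=1110]: 11111111  (ones: 8)
  rows 120-127 [x1,x2,x3,x4=1111]: 11001100  (ones: 4)
Count of 1-rows = 8+4+8+4+8+4+8+4+8+4+8+4+8+4+8+4 = 96

96


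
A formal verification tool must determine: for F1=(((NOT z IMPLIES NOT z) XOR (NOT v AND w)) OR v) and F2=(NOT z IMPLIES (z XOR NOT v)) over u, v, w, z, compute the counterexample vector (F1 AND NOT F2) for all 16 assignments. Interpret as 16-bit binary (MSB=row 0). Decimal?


F1 = (((NOT z IMPLIES NOT z) XOR (NOT v AND w)) OR v)
F2 = (NOT z IMPLIES (z XOR NOT v))
Counterexample to F1=>F2 is where F1=1 and F2=0.
Evaluate each row (bits = u,v,w,z, MSB first):
  row 0 [0000]: F1=1 F2=1 -> F1&~F2 -> 0
  row 1 [0001]: F1=1 F2=1 -> F1&~F2 -> 0
  row 2 [0010]: F1=0 F2=1 -> F1&~F2 -> 0
  row 3 [0011]: F1=0 F2=1 -> F1&~F2 -> 0
  row 4 [0100]: F1=1 F2=0 -> F1&~F2 -> 1
  row 5 [0101]: F1=1 F2=1 -> F1&~F2 -> 0
  row 6 [0110]: F1=1 F2=0 -> F1&~F2 -> 1
  row 7 [0111]: F1=1 F2=1 -> F1&~F2 -> 0
  row 8 [1000]: F1=1 F2=1 -> F1&~F2 -> 0
  row 9 [1001]: F1=1 F2=1 -> F1&~F2 -> 0
  row 10 [1010]: F1=0 F2=1 -> F1&~F2 -> 0
  row 11 [1011]: F1=0 F2=1 -> F1&~F2 -> 0
  row 12 [1100]: F1=1 F2=0 -> F1&~F2 -> 1
  row 13 [1101]: F1=1 F2=1 -> F1&~F2 -> 0
  row 14 [1110]: F1=1 F2=0 -> F1&~F2 -> 1
  row 15 [1111]: F1=1 F2=1 -> F1&~F2 -> 0
Full result column, 4 rows per line (u,v fixed per line; w,z runs 00..11 left to right):
  rows 0-3 [u,v=00]: 0000  = hex 0
  rows 4-7 [u,v=01]: 1010  = hex A
  rows 8-11 [u,v=10]: 0000  = hex 0
  rows 12-15 [u,v=11]: 1010  = hex A
Counterexample vector (row 0 .. row 15) = 0000101000001010
Output column grouped in 4s = 0000 1010 0000 1010 = 0x0A0A
Convert to decimal digit by digit (value = value*16 + digit):
  0 -> 0
  0*16 + 10 (A) = 10
  10*16 + 0 = 160
  160*16 + 10 (A) = 2570
Decimal = 2570

2570


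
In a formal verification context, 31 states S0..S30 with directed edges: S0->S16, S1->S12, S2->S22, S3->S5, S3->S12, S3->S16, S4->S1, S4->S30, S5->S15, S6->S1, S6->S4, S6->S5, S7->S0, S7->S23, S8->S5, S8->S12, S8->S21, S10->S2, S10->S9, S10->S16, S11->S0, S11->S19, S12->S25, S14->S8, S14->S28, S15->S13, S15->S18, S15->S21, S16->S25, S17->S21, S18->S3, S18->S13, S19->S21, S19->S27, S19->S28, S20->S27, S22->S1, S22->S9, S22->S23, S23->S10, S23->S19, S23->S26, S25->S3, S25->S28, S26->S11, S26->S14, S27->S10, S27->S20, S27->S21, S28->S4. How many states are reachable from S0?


BFS from S0:
  layer 0: {S0}
  layer 1: {S16}
  layer 2: {S25}
  layer 3: {S3, S28}
  layer 4: {S4, S5, S12}
  layer 5: {S1, S15, S30}
  layer 6: {S13, S18, S21}
Reachable set: {S0, S1, S3, S4, S5, S12, S13, S15, S16, S18, S21, S25, S28, S30}
Count = 14

14


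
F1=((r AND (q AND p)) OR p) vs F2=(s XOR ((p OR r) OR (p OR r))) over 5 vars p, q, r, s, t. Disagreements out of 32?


F1 = ((r AND (q AND p)) OR p)
F2 = (s XOR ((p OR r) OR (p OR r)))
Evaluate both on each of 32 rows (bits = p,q,r,s,t):
  row 0 [00000]: F1=0 F2=0 -> 0
  row 1 [00001]: F1=0 F2=0 -> 0
  row 2 [00010]: F1=0 F2=1 (differ) -> 1
  row 3 [00011]: F1=0 F2=1 (differ) -> 1
  row 4 [00100]: F1=0 F2=1 (differ) -> 1
  row 5 [00101]: F1=0 F2=1 (differ) -> 1
  row 6 [00110]: F1=0 F2=0 -> 0
  row 7 [00111]: F1=0 F2=0 -> 0
  row 8 [01000]: F1=0 F2=0 -> 0
  row 9 [01001]: F1=0 F2=0 -> 0
  row 10 [01010]: F1=0 F2=1 (differ) -> 1
  row 11 [01011]: F1=0 F2=1 (differ) -> 1
  row 12 [01100]: F1=0 F2=1 (differ) -> 1
  row 13 [01101]: F1=0 F2=1 (differ) -> 1
  row 14 [01110]: F1=0 F2=0 -> 0
  row 15 [01111]: F1=0 F2=0 -> 0
  row 16 [10000]: F1=1 F2=1 -> 0
  row 17 [10001]: F1=1 F2=1 -> 0
  row 18 [10010]: F1=1 F2=0 (differ) -> 1
  row 19 [10011]: F1=1 F2=0 (differ) -> 1
  row 20 [10100]: F1=1 F2=1 -> 0
  row 21 [10101]: F1=1 F2=1 -> 0
  row 22 [10110]: F1=1 F2=0 (differ) -> 1
  row 23 [10111]: F1=1 F2=0 (differ) -> 1
  row 24 [11000]: F1=1 F2=1 -> 0
  row 25 [11001]: F1=1 F2=1 -> 0
  row 26 [11010]: F1=1 F2=0 (differ) -> 1
  row 27 [11011]: F1=1 F2=0 (differ) -> 1
  row 28 [11100]: F1=1 F2=1 -> 0
  row 29 [11101]: F1=1 F2=1 -> 0
  row 30 [11110]: F1=1 F2=0 (differ) -> 1
  row 31 [11111]: F1=1 F2=0 (differ) -> 1
Full result column, 8 rows per line (p,q fixed per line; r,s,t runs 000..111 left to right):
  rows 0-7 [p,q=00]: 00111100  (ones: 4)
  rows 8-15 [p,q=01]: 00111100  (ones: 4)
  rows 16-23 [p,q=10]: 00110011  (ones: 4)
  rows 24-31 [p,q=11]: 00110011  (ones: 4)
Disagreements = 4+4+4+4 = 16

16


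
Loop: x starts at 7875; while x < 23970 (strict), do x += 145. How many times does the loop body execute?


Step 1: x goes from 7875 toward 23970 by 145; the body runs while x<23970, so iterations = ceil((bound-start)/step)
Step 2: Distance=16095
Step 3: ceil(16095/145)=111

111


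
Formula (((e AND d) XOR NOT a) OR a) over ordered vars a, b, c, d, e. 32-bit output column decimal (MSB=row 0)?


Formula: (((e AND d) XOR NOT a) OR a) over a, b, c, d, e (32 rows)
Evaluate each row (bits = a,b,c,d,e, MSB first):
  row 0 [00000]: (((0 AND 0) XOR NOT 0) OR 0) -> 1
  row 1 [00001]: (((1 AND 0) XOR NOT 0) OR 0) -> 1
  row 2 [00010]: (((0 AND 1) XOR NOT 0) OR 0) -> 1
  row 3 [00011]: (((1 AND 1) XOR NOT 0) OR 0) -> 0
  row 4 [00100]: (((0 AND 0) XOR NOT 0) OR 0) -> 1
  row 5 [00101]: (((1 AND 0) XOR NOT 0) OR 0) -> 1
  row 6 [00110]: (((0 AND 1) XOR NOT 0) OR 0) -> 1
  row 7 [00111]: (((1 AND 1) XOR NOT 0) OR 0) -> 0
  row 8 [01000]: (((0 AND 0) XOR NOT 0) OR 0) -> 1
  row 9 [01001]: (((1 AND 0) XOR NOT 0) OR 0) -> 1
  row 10 [01010]: (((0 AND 1) XOR NOT 0) OR 0) -> 1
  row 11 [01011]: (((1 AND 1) XOR NOT 0) OR 0) -> 0
  row 12 [01100]: (((0 AND 0) XOR NOT 0) OR 0) -> 1
  row 13 [01101]: (((1 AND 0) XOR NOT 0) OR 0) -> 1
  row 14 [01110]: (((0 AND 1) XOR NOT 0) OR 0) -> 1
  row 15 [01111]: (((1 AND 1) XOR NOT 0) OR 0) -> 0
  row 16 [10000]: (((0 AND 0) XOR NOT 1) OR 1) -> 1
  row 17 [10001]: (((1 AND 0) XOR NOT 1) OR 1) -> 1
  row 18 [10010]: (((0 AND 1) XOR NOT 1) OR 1) -> 1
  row 19 [10011]: (((1 AND 1) XOR NOT 1) OR 1) -> 1
  row 20 [10100]: (((0 AND 0) XOR NOT 1) OR 1) -> 1
  row 21 [10101]: (((1 AND 0) XOR NOT 1) OR 1) -> 1
  row 22 [10110]: (((0 AND 1) XOR NOT 1) OR 1) -> 1
  row 23 [10111]: (((1 AND 1) XOR NOT 1) OR 1) -> 1
  row 24 [11000]: (((0 AND 0) XOR NOT 1) OR 1) -> 1
  row 25 [11001]: (((1 AND 0) XOR NOT 1) OR 1) -> 1
  row 26 [11010]: (((0 AND 1) XOR NOT 1) OR 1) -> 1
  row 27 [11011]: (((1 AND 1) XOR NOT 1) OR 1) -> 1
  row 28 [11100]: (((0 AND 0) XOR NOT 1) OR 1) -> 1
  row 29 [11101]: (((1 AND 0) XOR NOT 1) OR 1) -> 1
  row 30 [11110]: (((0 AND 1) XOR NOT 1) OR 1) -> 1
  row 31 [11111]: (((1 AND 1) XOR NOT 1) OR 1) -> 1
Full result column, 4 rows per line (a,b,c fixed per line; d,e runs 00..11 left to right):
  rows 0-3 [a,b,c=000]: 1110  = hex E
  rows 4-7 [a,b,c=001]: 1110  = hex E
  rows 8-11 [a,b,c=010]: 1110  = hex E
  rows 12-15 [a,b,c=011]: 1110  = hex E
  rows 16-19 [a,b,c=100]: 1111  = hex F
  rows 20-23 [a,b,c=101]: 1111  = hex F
  rows 24-27 [a,b,c=110]: 1111  = hex F
  rows 28-31 [a,b,c=111]: 1111  = hex F
Output column (row 0 .. row 31) = 11101110111011101111111111111111
Output column grouped in 4s = 1110 1110 1110 1110 1111 1111 1111 1111 = 0xEEEEFFFF
Convert to decimal digit by digit (value = value*16 + digit):
  E -> 14
  14*16 + 14 (E) = 238
  238*16 + 14 (E) = 3822
  3822*16 + 14 (E) = 61166
  61166*16 + 15 (F) = 978671
  978671*16 + 15 (F) = 15658751
  15658751*16 + 15 (F) = 250540031
  250540031*16 + 15 (F) = 4008640511
Decimal = 4008640511

4008640511


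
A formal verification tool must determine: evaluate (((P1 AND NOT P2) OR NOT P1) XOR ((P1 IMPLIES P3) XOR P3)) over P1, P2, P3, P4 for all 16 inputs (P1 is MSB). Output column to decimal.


Formula: (((P1 AND NOT P2) OR NOT P1) XOR ((P1 IMPLIES P3) XOR P3)) over P1, P2, P3, P4 (16 rows)
Evaluate each row (bits = P1,P2,P3,P4, MSB first):
  row 0 [0000]: (((0 AND NOT 0) OR NOT 0) XOR ((0 IMPLIES 0) XOR 0)) -> 0
  row 1 [0001]: (((0 AND NOT 0) OR NOT 0) XOR ((0 IMPLIES 0) XOR 0)) -> 0
  row 2 [0010]: (((0 AND NOT 0) OR NOT 0) XOR ((0 IMPLIES 1) XOR 1)) -> 1
  row 3 [0011]: (((0 AND NOT 0) OR NOT 0) XOR ((0 IMPLIES 1) XOR 1)) -> 1
  row 4 [0100]: (((0 AND NOT 1) OR NOT 0) XOR ((0 IMPLIES 0) XOR 0)) -> 0
  row 5 [0101]: (((0 AND NOT 1) OR NOT 0) XOR ((0 IMPLIES 0) XOR 0)) -> 0
  row 6 [0110]: (((0 AND NOT 1) OR NOT 0) XOR ((0 IMPLIES 1) XOR 1)) -> 1
  row 7 [0111]: (((0 AND NOT 1) OR NOT 0) XOR ((0 IMPLIES 1) XOR 1)) -> 1
  row 8 [1000]: (((1 AND NOT 0) OR NOT 1) XOR ((1 IMPLIES 0) XOR 0)) -> 1
  row 9 [1001]: (((1 AND NOT 0) OR NOT 1) XOR ((1 IMPLIES 0) XOR 0)) -> 1
  row 10 [1010]: (((1 AND NOT 0) OR NOT 1) XOR ((1 IMPLIES 1) XOR 1)) -> 1
  row 11 [1011]: (((1 AND NOT 0) OR NOT 1) XOR ((1 IMPLIES 1) XOR 1)) -> 1
  row 12 [1100]: (((1 AND NOT 1) OR NOT 1) XOR ((1 IMPLIES 0) XOR 0)) -> 0
  row 13 [1101]: (((1 AND NOT 1) OR NOT 1) XOR ((1 IMPLIES 0) XOR 0)) -> 0
  row 14 [1110]: (((1 AND NOT 1) OR NOT 1) XOR ((1 IMPLIES 1) XOR 1)) -> 0
  row 15 [1111]: (((1 AND NOT 1) OR NOT 1) XOR ((1 IMPLIES 1) XOR 1)) -> 0
Full result column, 4 rows per line (P1,P2 fixed per line; P3,P4 runs 00..11 left to right):
  rows 0-3 [P1,P2=00]: 0011  = hex 3
  rows 4-7 [P1,P2=01]: 0011  = hex 3
  rows 8-11 [P1,P2=10]: 1111  = hex F
  rows 12-15 [P1,P2=11]: 0000  = hex 0
Output column (row 0 .. row 15) = 0011001111110000
Output column grouped in 4s = 0011 0011 1111 0000 = 0x33F0
Convert to decimal digit by digit (value = value*16 + digit):
  3 -> 3
  3*16 + 3 = 51
  51*16 + 15 (F) = 831
  831*16 + 0 = 13296
Decimal = 13296

13296


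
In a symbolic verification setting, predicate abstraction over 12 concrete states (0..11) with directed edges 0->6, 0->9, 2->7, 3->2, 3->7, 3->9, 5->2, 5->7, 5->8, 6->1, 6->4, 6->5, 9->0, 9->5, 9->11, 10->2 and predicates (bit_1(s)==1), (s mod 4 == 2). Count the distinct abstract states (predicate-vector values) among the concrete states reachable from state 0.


BFS from 0:
Concrete reachable: {0, 1, 2, 4, 5, 6, 7, 8, 9, 11}
Abstract via predicates (bit_1(s)==1), (s mod 4 == 2):
  (0,0) <- {0, 1, 4, 5, 8, 9}
  (1,0) <- {7, 11}
  (1,1) <- {2, 6}
Distinct abstract states = 3

3


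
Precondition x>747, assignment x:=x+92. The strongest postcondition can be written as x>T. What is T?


Formula: sp(P, x:=E) = exists old_x. (x = E[old_x/x]) AND P[old_x/x] (old_x is the value of x before the assignment; eliminate old_x by solving x = E[old_x/x] for old_x)
Step 1: Precondition P: x>747, i.e. old_x > 747
Step 2: Assignment gives x = old_x + 92, so old_x = x - 92
Step 3: Substitute into P: x - 92 > 747
Step 4: Simplify: x > 747+92 = 839

839


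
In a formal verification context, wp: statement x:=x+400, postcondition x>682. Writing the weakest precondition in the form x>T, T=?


Formula: wp(x:=E, P) = P[E/x] (substitute E for x in postcondition)
Step 1: Postcondition: x>682
Step 2: Substitute x+400 for x: x+400>682
Step 3: Solve for x: x > 682-400 = 282

282


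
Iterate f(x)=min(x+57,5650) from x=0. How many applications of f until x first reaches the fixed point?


Step 1: x=0, cap=5650, increment=57
Step 2: x grows by 57 each step until capped at 5650; fixed point is x=5650
Step 3: iterations = ceil(5650/57) = 100

100


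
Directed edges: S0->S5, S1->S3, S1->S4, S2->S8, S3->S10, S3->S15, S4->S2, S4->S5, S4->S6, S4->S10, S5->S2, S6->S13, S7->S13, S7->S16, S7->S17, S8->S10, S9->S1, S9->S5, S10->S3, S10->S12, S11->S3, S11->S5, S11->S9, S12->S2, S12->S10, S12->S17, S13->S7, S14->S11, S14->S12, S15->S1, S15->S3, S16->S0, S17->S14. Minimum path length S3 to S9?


BFS layer-by-layer from S3:
  dist 0: {S3}
  dist 1: {S10, S15}
  dist 2: {S1, S12}
  dist 3: {S2, S4, S17}
  dist 4: {S5, S6, S8, S14}
  dist 5: {S11, S13}
  dist 6: {S7, S9}
  -> S9 reached at distance 6
Shortest path length = 6

6


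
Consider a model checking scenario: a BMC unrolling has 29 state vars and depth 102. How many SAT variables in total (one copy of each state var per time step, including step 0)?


BMC unrolls to depth k, creating one copy of each state var for steps 0..k.
Step count = 102 + 1 = 103 (steps 0 through 102)
Vars per step = 29
Total = 29 * 103 = 2987

2987


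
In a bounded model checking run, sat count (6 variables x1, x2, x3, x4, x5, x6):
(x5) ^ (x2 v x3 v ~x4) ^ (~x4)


CNF with 3 clauses over 6 vars (64 assignments).
An assignment satisfies CNF iff every clause has >=1 true literal.
Check each row (bits = x1,x2,x3,x4,x5,x6; clause T/F shown):
  row 0 [000000]: clauses=FTT -> 0
  row 1 [000001]: clauses=FTT -> 0
  row 2 [000010]: clauses=TTT -> 1
  row 3 [000011]: clauses=TTT -> 1
  row 4 [000100]: clauses=FFF -> 0
  (every remaining row is evaluated the same way; all 64 results are listed next)
Full result column, 8 rows per line (x1,x2,x3 fixed per line; x4,x5,x6 runs 000..111 left to right):
  rows 0-7 [x1,x2,x3=000]: 00110000  (ones: 2)
  rows 8-15 [x1,x2,x3=001]: 00110000  (ones: 2)
  rows 16-23 [x1,x2,x3=010]: 00110000  (ones: 2)
  rows 24-31 [x1,x2,x3=011]: 00110000  (ones: 2)
  rows 32-39 [x1,x2,x3=100]: 00110000  (ones: 2)
  rows 40-47 [x1,x2,x3=101]: 00110000  (ones: 2)
  rows 48-55 [x1,x2,x3=110]: 00110000  (ones: 2)
  rows 56-63 [x1,x2,x3=111]: 00110000  (ones: 2)
Satisfying assignments = 2+2+2+2+2+2+2+2 = 16

16


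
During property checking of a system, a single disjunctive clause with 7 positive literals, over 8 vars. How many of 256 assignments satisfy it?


Step 1: Total=2^8=256
Step 2: Unsat when all 7 false: 2^1=2
Step 3: Sat=256-2=254

254


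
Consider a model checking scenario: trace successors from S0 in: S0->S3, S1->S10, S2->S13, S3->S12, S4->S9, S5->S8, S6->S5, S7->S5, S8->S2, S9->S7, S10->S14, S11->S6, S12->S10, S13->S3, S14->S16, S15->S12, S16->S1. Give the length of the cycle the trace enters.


Trace from S0 until a state repeats:
  S0 -> S3 -> S12 -> S10 -> S14 -> S16 -> S1 -> S10
S10 first seen at step 3, revisited at step 7.
Cycle length = 7 - 3 = 4

4


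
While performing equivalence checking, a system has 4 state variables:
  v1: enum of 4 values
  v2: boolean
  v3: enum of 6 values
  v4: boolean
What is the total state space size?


State space = product of domain sizes of all variables.
Domain sizes:
  v1 (enum of 4 values): 4
  v2 (boolean): 2
  v3 (enum of 6 values): 6
  v4 (boolean): 2
Product = 4 * 2 * 6 * 2 = 96

96


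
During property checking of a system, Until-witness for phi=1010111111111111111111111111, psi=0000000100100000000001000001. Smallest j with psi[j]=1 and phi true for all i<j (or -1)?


(phi U psi) at 0: need smallest j with psi[j]=1 and phi[i]=1 for all i in [0,j).
Scan from step 0:
  step 0: phi=1, psi=0 -> continue
  step 1: phi=0 -> phi-prefix broken from here
  step 7: psi=1 but phi already failed -> not a witness
  step 10: psi=1 but phi already failed -> not a witness
  step 21: psi=1 but phi already failed -> not a witness
  step 27: psi=1 but phi already failed -> not a witness
  end of trace: no witness -> -1
Witness step = -1

-1
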